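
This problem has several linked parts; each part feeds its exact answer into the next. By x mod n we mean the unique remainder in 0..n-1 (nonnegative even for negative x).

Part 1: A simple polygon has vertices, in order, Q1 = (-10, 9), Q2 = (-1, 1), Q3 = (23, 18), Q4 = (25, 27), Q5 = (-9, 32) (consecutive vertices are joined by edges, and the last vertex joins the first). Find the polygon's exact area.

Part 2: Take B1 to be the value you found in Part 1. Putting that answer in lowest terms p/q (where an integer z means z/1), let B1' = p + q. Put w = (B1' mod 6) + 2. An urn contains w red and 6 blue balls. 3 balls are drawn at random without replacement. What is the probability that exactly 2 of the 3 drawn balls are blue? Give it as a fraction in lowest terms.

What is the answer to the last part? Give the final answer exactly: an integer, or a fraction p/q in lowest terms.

Part 1: cross terms: (-10*1 - -1*9)=-1, (-1*18 - 23*1)=-41, (23*27 - 25*18)=171, (25*32 - -9*27)=1043, (-9*9 - -10*32)=239; twice the area = |1411| = 1411; area = 1411/2; answer 1411/2
Part 2: B1 = 1411/2; threaded value p + q = 1413; w = 5; total draws C(11,3) = 165; favorable C(6,2)*C(5,1) = 75; P = 5/11; answer 5/11

5/11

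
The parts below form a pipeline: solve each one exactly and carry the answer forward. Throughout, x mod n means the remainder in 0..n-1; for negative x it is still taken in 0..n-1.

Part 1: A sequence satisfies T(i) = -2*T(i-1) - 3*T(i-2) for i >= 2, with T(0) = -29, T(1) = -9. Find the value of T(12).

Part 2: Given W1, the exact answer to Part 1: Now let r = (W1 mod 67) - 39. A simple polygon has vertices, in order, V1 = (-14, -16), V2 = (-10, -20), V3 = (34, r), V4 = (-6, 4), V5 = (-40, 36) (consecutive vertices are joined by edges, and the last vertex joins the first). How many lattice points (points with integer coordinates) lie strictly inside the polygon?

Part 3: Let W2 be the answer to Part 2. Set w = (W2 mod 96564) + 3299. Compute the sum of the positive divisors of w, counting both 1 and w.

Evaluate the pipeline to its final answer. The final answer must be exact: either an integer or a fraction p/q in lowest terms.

7490

Part 1: T(2) = -2*(-9) - 3*(-29) = 105; iterating: T(2)=105, T(3)=-183, T(4)=51, T(5)=447, T(6)=-1047, T(7)=753, T(8)=1635, T(9)=-5529, T(10)=6153, T(11)=4281, T(12)=-27021; answer -27021
Part 2: W1 = -27021; r = 8; cross terms: (-14*-20 - -10*-16)=120, (-10*8 - 34*-20)=600, (34*4 - -6*8)=184, (-6*36 - -40*4)=-56, (-40*-16 - -14*36)=1144; twice the area = |1992| = 1992; area = 996; boundary points = 4 + 4 + 4 + 2 + 26 = 40; strictly interior points = area - boundary/2 + 1 = 977; answer 977
Part 3: W2 = 977; w = 4276; 4276 = 2^2 * 1069; sigma = (1 + 2 + 4) * (1 + 1069) = 7 * 1070 = 7490; answer 7490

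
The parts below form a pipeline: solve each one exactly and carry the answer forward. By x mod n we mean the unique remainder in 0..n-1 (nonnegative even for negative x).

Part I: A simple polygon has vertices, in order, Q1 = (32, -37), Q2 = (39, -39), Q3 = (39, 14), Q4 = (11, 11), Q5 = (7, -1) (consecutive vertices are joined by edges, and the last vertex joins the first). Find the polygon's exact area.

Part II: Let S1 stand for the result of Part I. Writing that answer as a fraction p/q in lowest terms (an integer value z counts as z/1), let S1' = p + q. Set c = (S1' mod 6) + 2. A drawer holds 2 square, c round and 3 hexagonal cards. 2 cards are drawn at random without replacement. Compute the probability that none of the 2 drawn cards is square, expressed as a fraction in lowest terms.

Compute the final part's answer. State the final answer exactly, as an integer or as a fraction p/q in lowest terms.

7/12

Part I: cross terms: (32*-39 - 39*-37)=195, (39*14 - 39*-39)=2067, (39*11 - 11*14)=275, (11*-1 - 7*11)=-88, (7*-37 - 32*-1)=-227; twice the area = |2222| = 2222; area = 1111; answer 1111
Part II: S1 = 1111; threaded value p + q = 1112; c = 4; total draws C(9,2) = 36; favorable C(7,2) = 21; P = 7/12; answer 7/12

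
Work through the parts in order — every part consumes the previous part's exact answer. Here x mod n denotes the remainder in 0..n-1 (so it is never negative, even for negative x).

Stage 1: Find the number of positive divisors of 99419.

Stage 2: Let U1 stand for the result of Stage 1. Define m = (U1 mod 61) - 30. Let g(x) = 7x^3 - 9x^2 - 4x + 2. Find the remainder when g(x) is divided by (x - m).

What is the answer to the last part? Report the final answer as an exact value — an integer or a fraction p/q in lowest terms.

Stage 1: 99419 = 37 * 2687; number of divisors = (1+1) * (1+1) = 4; answer 4
Stage 2: U1 = 4; m = -26; remainder = value at the root: 7*(-26)^3 - 9*(-26)^2 - 4*(-26)^1 + 2 = (-123032) + (-6084) + (104) + (2) = -129010; answer -129010

-129010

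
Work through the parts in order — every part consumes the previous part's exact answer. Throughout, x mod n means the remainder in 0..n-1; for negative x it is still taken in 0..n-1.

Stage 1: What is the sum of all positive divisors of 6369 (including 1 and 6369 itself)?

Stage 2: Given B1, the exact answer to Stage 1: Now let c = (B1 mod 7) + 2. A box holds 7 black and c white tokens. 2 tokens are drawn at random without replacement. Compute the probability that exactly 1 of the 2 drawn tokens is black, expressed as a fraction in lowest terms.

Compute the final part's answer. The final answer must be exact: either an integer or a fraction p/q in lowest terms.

28/55

Stage 1: 6369 = 3 * 11 * 193; sigma = (1 + 3) * (1 + 11) * (1 + 193) = 4 * 12 * 194 = 9312; answer 9312
Stage 2: B1 = 9312; c = 4; total draws C(11,2) = 55; favorable C(7,1)*C(4,1) = 28; P = 28/55; answer 28/55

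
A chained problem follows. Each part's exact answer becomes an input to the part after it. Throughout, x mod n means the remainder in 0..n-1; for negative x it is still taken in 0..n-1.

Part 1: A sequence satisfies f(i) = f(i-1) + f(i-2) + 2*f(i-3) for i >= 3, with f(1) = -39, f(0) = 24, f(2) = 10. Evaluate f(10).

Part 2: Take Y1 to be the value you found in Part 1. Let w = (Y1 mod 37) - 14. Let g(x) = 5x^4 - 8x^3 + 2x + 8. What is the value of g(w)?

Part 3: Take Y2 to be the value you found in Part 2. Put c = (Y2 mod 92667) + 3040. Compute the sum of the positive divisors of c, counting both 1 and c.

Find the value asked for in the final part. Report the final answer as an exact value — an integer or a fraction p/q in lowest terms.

26264

Part 1: f(3) = 1*(10) + 1*(-39) + 2*(24) = 19; iterating: f(3)=19, f(4)=-49, f(5)=-10, f(6)=-21, f(7)=-129, f(8)=-170, f(9)=-341, f(10)=-769; answer -769
Part 2: Y1 = -769; w = -6; 5*(-6)^4 - 8*(-6)^3 + 2*(-6)^1 + 8 = (6480) + (1728) + (-12) + (8) = 8204; answer 8204
Part 3: Y2 = 8204; c = 11244; 11244 = 2^2 * 3 * 937; sigma = (1 + 2 + 4) * (1 + 3) * (1 + 937) = 7 * 4 * 938 = 26264; answer 26264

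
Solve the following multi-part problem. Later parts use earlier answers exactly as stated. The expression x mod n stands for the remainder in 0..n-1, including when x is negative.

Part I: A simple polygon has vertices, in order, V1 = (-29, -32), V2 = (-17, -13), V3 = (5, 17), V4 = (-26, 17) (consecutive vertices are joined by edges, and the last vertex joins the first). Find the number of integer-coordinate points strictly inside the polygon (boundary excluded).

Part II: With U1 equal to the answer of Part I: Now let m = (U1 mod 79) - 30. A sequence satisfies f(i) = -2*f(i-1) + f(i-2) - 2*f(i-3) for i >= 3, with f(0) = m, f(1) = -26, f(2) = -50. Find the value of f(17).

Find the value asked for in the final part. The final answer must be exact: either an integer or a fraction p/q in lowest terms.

Part I: cross terms: (-29*-13 - -17*-32)=-167, (-17*17 - 5*-13)=-224, (5*17 - -26*17)=527, (-26*-32 - -29*17)=1325; twice the area = |1461| = 1461; area = 1461/2; boundary points = 1 + 2 + 31 + 1 = 35; strictly interior points = area - boundary/2 + 1 = 714; answer 714
Part II: U1 = 714; m = -27; f(3) = -2*(-50) + 1*(-26) - 2*(-27) = 128; iterating: f(3)=128, f(4)=-254, f(5)=736, f(6)=-1982, f(7)=5208, f(8)=-13870, f(9)=36912, f(10)=-98110, f(11)=260872, f(12)=-693678, f(13)=1844448, f(14)=-4904318, f(15)=13040440, f(16)=-34674094, f(17)=92197264; answer 92197264

92197264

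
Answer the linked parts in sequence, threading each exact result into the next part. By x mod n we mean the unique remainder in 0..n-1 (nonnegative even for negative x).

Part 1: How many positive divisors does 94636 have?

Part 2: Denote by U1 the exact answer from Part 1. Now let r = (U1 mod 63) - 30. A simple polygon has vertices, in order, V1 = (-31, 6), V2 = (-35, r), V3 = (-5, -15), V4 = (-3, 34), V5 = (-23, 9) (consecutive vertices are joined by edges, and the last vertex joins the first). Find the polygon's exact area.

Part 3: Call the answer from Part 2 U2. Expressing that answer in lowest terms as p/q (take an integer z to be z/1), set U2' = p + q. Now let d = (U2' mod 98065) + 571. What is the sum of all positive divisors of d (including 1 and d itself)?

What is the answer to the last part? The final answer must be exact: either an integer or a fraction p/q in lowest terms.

Part 1: 94636 = 2^2 * 59 * 401; number of divisors = (2+1) * (1+1) * (1+1) = 12; answer 12
Part 2: U1 = 12; r = -18; cross terms: (-31*-18 - -35*6)=768, (-35*-15 - -5*-18)=435, (-5*34 - -3*-15)=-215, (-3*9 - -23*34)=755, (-23*6 - -31*9)=141; twice the area = |1884| = 1884; area = 942; answer 942
Part 3: U2 = 942; threaded value p + q = 943; d = 1514; 1514 = 2 * 757; sigma = (1 + 2) * (1 + 757) = 3 * 758 = 2274; answer 2274

2274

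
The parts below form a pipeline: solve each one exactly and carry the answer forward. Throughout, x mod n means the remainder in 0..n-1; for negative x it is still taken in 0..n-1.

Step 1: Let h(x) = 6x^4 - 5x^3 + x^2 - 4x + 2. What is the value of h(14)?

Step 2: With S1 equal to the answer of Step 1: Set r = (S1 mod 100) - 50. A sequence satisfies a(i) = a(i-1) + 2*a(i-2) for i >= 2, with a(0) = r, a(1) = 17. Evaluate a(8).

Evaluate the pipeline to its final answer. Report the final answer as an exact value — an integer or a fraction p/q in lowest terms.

-1307

Step 1: 6*(14)^4 - 5*(14)^3 + 1*(14)^2 - 4*(14)^1 + 2 = (230496) + (-13720) + (196) + (-56) + (2) = 216918; answer 216918
Step 2: S1 = 216918; r = -32; a(2) = 1*(17) + 2*(-32) = -47; iterating: a(2)=-47, a(3)=-13, a(4)=-107, a(5)=-133, a(6)=-347, a(7)=-613, a(8)=-1307; answer -1307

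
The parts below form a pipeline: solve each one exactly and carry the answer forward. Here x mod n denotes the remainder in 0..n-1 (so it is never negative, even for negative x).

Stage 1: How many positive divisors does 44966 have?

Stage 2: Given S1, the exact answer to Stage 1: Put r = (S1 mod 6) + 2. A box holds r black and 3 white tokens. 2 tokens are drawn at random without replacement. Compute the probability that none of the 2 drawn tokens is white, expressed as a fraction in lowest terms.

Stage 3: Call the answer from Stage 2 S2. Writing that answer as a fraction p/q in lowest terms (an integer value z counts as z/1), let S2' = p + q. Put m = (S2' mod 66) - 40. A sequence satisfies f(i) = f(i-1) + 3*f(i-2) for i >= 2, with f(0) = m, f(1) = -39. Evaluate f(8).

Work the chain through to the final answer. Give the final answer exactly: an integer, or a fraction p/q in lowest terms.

-15156

Stage 1: 44966 = 2 * 22483; number of divisors = (1+1) * (1+1) = 4; answer 4
Stage 2: S1 = 4; r = 6; total draws C(9,2) = 36; favorable C(6,2) = 15; P = 5/12; answer 5/12
Stage 3: S2 = 5/12; threaded value p + q = 17; m = -23; f(2) = 1*(-39) + 3*(-23) = -108; iterating: f(2)=-108, f(3)=-225, f(4)=-549, f(5)=-1224, f(6)=-2871, f(7)=-6543, f(8)=-15156; answer -15156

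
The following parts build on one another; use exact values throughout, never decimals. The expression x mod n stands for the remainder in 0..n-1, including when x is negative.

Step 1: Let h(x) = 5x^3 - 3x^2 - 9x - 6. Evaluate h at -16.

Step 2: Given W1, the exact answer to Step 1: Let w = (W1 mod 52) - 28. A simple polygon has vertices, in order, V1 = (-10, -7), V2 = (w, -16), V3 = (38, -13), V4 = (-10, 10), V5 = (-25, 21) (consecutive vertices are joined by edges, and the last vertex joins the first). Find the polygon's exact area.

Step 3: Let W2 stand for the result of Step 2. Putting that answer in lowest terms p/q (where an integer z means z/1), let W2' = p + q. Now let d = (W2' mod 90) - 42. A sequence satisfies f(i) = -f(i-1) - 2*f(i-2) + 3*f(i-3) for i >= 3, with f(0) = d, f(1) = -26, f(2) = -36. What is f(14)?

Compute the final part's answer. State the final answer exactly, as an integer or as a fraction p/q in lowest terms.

Step 1: 5*(-16)^3 - 3*(-16)^2 - 9*(-16)^1 - 6 = (-20480) + (-768) + (144) + (-6) = -21110; answer -21110
Step 2: W1 = -21110; w = -26; cross terms: (-10*-16 - -26*-7)=-22, (-26*-13 - 38*-16)=946, (38*10 - -10*-13)=250, (-10*21 - -25*10)=40, (-25*-7 - -10*21)=385; twice the area = |1599| = 1599; area = 1599/2; answer 1599/2
Step 3: W2 = 1599/2; threaded value p + q = 1601; d = 29; f(3) = -1*(-36) - 2*(-26) + 3*(29) = 175; iterating: f(3)=175, f(4)=-181, f(5)=-277, f(6)=1164, f(7)=-1153, f(8)=-2006, f(9)=7804, f(10)=-7251, f(11)=-14375, f(12)=52289, f(13)=-45292, f(14)=-102411; answer -102411

-102411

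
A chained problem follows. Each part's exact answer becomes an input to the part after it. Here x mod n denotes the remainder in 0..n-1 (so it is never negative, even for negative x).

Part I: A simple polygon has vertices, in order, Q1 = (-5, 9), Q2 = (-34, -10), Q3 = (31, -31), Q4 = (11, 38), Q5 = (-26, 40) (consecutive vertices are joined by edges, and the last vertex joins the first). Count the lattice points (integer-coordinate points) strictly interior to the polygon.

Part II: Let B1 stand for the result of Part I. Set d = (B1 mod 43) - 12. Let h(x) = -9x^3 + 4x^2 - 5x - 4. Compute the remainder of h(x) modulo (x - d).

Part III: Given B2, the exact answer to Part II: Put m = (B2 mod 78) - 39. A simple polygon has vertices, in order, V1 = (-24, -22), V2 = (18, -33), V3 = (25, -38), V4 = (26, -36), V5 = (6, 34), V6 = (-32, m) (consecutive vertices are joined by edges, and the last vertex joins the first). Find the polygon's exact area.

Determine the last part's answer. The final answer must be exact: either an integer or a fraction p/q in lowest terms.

5179/2

Part I: cross terms: (-5*-10 - -34*9)=356, (-34*-31 - 31*-10)=1364, (31*38 - 11*-31)=1519, (11*40 - -26*38)=1428, (-26*9 - -5*40)=-34; twice the area = |4633| = 4633; area = 4633/2; boundary points = 1 + 1 + 1 + 1 + 1 = 5; strictly interior points = area - boundary/2 + 1 = 2315; answer 2315
Part II: B1 = 2315; d = 24; remainder = value at the root: -9*(24)^3 + 4*(24)^2 - 5*(24)^1 - 4 = (-124416) + (2304) + (-120) + (-4) = -122236; answer -122236
Part III: B2 = -122236; m = 29; cross terms: (-24*-33 - 18*-22)=1188, (18*-38 - 25*-33)=141, (25*-36 - 26*-38)=88, (26*34 - 6*-36)=1100, (6*29 - -32*34)=1262, (-32*-22 - -24*29)=1400; twice the area = |5179| = 5179; area = 5179/2; answer 5179/2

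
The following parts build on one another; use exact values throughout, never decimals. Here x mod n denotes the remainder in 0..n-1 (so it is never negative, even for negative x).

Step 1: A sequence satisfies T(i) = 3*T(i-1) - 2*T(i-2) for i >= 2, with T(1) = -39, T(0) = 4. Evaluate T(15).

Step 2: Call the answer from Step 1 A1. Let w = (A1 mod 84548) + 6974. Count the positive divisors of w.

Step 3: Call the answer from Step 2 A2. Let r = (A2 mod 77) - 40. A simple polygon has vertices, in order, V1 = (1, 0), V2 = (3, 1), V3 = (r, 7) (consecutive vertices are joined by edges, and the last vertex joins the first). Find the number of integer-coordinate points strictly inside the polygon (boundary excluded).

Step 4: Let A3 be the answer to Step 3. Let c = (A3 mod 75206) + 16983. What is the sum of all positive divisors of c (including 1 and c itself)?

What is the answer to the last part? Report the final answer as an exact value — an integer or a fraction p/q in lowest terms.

Step 1: T(2) = 3*(-39) - 2*(4) = -125; iterating: T(2)=-125, T(3)=-297, T(4)=-641, T(5)=-1329, T(6)=-2705, T(7)=-5457, T(8)=-10961, T(9)=-21969, T(10)=-43985, T(11)=-88017, T(12)=-176081, T(13)=-352209, T(14)=-704465, T(15)=-1408977; answer -1408977
Step 2: A1 = -1408977; w = 35313; 35313 = 3 * 79 * 149; number of divisors = (1+1) * (1+1) * (1+1) = 8; answer 8
Step 3: A2 = 8; r = -32; cross terms: (1*1 - 3*0)=1, (3*7 - -32*1)=53, (-32*0 - 1*7)=-7; twice the area = |47| = 47; area = 47/2; boundary points = 1 + 1 + 1 = 3; strictly interior points = area - boundary/2 + 1 = 23; answer 23
Step 4: A3 = 23; c = 17006; 17006 = 2 * 11 * 773; sigma = (1 + 2) * (1 + 11) * (1 + 773) = 3 * 12 * 774 = 27864; answer 27864

27864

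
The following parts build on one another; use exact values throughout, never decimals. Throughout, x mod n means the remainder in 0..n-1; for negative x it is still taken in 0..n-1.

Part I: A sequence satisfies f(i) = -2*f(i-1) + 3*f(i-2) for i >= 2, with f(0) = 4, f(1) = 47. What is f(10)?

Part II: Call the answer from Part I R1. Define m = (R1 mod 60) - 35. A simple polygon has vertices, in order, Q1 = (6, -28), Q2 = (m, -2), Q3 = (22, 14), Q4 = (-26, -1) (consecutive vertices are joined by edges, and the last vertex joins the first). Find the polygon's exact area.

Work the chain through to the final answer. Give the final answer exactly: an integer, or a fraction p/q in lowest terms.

617

Part I: f(2) = -2*(47) + 3*(4) = -82; iterating: f(2)=-82, f(3)=305, f(4)=-856, f(5)=2627, f(6)=-7822, f(7)=23525, f(8)=-70516, f(9)=211607, f(10)=-634762; answer -634762
Part II: R1 = -634762; m = 3; cross terms: (6*-2 - 3*-28)=72, (3*14 - 22*-2)=86, (22*-1 - -26*14)=342, (-26*-28 - 6*-1)=734; twice the area = |1234| = 1234; area = 617; answer 617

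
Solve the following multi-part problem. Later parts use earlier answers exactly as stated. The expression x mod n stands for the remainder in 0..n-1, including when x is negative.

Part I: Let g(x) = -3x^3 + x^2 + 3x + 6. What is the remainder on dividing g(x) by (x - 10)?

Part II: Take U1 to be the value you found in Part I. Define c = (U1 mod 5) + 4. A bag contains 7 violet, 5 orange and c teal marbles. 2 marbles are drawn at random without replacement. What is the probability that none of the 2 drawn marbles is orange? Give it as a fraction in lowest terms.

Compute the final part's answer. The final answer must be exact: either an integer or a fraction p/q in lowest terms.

33/68

Part I: remainder = value at the root: -3*(10)^3 + 1*(10)^2 + 3*(10)^1 + 6 = (-3000) + (100) + (30) + (6) = -2864; answer -2864
Part II: U1 = -2864; c = 5; total draws C(17,2) = 136; favorable C(12,2) = 66; P = 33/68; answer 33/68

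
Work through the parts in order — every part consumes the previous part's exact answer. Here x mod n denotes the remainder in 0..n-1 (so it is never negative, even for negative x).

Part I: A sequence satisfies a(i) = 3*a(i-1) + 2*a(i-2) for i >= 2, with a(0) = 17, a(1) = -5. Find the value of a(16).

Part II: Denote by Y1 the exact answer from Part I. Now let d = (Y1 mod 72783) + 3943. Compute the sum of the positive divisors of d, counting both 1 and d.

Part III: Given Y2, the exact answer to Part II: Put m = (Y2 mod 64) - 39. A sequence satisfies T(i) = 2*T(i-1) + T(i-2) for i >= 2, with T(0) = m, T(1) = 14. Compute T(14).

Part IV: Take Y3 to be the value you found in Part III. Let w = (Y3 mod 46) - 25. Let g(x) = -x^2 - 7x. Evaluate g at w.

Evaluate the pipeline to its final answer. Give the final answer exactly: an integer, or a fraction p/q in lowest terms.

Part I: a(2) = 3*(-5) + 2*(17) = 19; iterating: a(2)=19, a(3)=47, a(4)=179, a(5)=631, a(6)=2251, a(7)=8015, a(8)=28547, a(9)=101671, a(10)=362107, a(11)=1289663, a(12)=4593203, a(13)=16358935, a(14)=58263211, a(15)=207507503, a(16)=739048931; answer 739048931
Part II: Y1 = 739048931; d = 14292; 14292 = 2^2 * 3^2 * 397; sigma = (1 + 2 + 4) * (1 + 3 + 9) * (1 + 397) = 7 * 13 * 398 = 36218; answer 36218
Part III: Y2 = 36218; m = 19; T(2) = 2*(14) + 1*(19) = 47; iterating: T(2)=47, T(3)=108, T(4)=263, T(5)=634, T(6)=1531, T(7)=3696, T(8)=8923, T(9)=21542, T(10)=52007, T(11)=125556, T(12)=303119, T(13)=731794, T(14)=1766707; answer 1766707
Part IV: Y3 = 1766707; w = 6; -1*(6)^2 - 7*(6)^1 = (-36) + (-42) = -78; answer -78

-78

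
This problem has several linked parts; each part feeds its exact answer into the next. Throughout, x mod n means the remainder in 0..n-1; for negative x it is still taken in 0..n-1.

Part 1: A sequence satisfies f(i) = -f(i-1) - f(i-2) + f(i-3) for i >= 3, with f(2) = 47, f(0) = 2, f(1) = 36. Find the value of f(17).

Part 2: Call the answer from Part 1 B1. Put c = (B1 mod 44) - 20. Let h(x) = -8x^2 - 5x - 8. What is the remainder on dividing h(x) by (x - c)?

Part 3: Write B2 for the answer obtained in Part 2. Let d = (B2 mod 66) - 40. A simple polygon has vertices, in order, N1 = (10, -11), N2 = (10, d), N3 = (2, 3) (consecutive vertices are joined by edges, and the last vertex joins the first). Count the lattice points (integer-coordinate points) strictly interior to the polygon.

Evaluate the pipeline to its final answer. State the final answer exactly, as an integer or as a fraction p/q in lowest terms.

66

Part 1: f(3) = -1*(47) - 1*(36) + 1*(2) = -81; iterating: f(3)=-81, f(4)=70, f(5)=58, f(6)=-209, f(7)=221, f(8)=46, f(9)=-476, f(10)=651, f(11)=-129, f(12)=-998, f(13)=1778, f(14)=-909, f(15)=-1867, f(16)=4554, f(17)=-3596; answer -3596
Part 2: B1 = -3596; c = -8; remainder = value at the root: -8*(-8)^2 - 5*(-8)^1 - 8 = (-512) + (40) + (-8) = -480; answer -480
Part 3: B2 = -480; d = 8; cross terms: (10*8 - 10*-11)=190, (10*3 - 2*8)=14, (2*-11 - 10*3)=-52; twice the area = |152| = 152; area = 76; boundary points = 19 + 1 + 2 = 22; strictly interior points = area - boundary/2 + 1 = 66; answer 66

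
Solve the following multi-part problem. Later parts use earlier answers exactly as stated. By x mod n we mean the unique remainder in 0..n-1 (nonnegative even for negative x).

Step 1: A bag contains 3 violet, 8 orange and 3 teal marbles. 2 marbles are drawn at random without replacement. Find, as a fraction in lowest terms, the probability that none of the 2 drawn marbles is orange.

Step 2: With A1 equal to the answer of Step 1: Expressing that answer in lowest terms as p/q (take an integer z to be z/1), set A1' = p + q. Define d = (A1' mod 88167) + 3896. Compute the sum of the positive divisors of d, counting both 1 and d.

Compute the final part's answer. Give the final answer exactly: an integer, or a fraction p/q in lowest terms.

8640

Step 1: total draws C(14,2) = 91; favorable C(6,2) = 15; P = 15/91; answer 15/91
Step 2: A1 = 15/91; threaded value p + q = 106; d = 4002; 4002 = 2 * 3 * 23 * 29; sigma = (1 + 2) * (1 + 3) * (1 + 23) * (1 + 29) = 3 * 4 * 24 * 30 = 8640; answer 8640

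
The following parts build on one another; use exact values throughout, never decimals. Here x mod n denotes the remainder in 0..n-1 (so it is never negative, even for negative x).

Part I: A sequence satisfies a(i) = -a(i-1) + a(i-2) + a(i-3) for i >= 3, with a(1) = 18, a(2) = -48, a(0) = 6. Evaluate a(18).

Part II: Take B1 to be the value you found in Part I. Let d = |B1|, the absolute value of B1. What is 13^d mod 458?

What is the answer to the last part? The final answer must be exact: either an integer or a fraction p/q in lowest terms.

Part I: a(3) = -1*(-48) + 1*(18) + 1*(6) = 72; iterating: a(3)=72, a(4)=-102, a(5)=126, a(6)=-156, a(7)=180, a(8)=-210, a(9)=234, a(10)=-264, a(11)=288, a(12)=-318, a(13)=342, a(14)=-372, a(15)=396, a(16)=-426, a(17)=450, a(18)=-480; answer -480
Part II: B1 = -480; d = 480; squarings mod 458: 13^1=13, 13^2=169, 13^4=165, 13^8=203, 13^16=447, 13^32=121, 13^64=443, 13^128=225, 13^256=245; 13^480 = 13^32 * 13^64 * 13^128 * 13^256 = 57 (mod 458); answer 57

57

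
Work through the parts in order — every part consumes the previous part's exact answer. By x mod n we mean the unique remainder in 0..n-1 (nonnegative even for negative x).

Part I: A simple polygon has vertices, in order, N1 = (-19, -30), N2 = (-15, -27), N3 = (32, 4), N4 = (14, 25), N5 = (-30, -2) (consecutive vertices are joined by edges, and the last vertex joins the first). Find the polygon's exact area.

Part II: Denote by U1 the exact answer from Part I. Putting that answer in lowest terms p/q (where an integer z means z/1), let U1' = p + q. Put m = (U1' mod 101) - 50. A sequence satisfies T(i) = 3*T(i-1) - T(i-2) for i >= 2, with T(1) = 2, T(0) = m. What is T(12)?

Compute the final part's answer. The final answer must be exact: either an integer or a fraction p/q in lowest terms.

Part I: cross terms: (-19*-27 - -15*-30)=63, (-15*4 - 32*-27)=804, (32*25 - 14*4)=744, (14*-2 - -30*25)=722, (-30*-30 - -19*-2)=862; twice the area = |3195| = 3195; area = 3195/2; answer 3195/2
Part II: U1 = 3195/2; threaded value p + q = 3197; m = 16; T(2) = 3*(2) - 1*(16) = -10; iterating: T(2)=-10, T(3)=-32, T(4)=-86, T(5)=-226, T(6)=-592, T(7)=-1550, T(8)=-4058, T(9)=-10624, T(10)=-27814, T(11)=-72818, T(12)=-190640; answer -190640

-190640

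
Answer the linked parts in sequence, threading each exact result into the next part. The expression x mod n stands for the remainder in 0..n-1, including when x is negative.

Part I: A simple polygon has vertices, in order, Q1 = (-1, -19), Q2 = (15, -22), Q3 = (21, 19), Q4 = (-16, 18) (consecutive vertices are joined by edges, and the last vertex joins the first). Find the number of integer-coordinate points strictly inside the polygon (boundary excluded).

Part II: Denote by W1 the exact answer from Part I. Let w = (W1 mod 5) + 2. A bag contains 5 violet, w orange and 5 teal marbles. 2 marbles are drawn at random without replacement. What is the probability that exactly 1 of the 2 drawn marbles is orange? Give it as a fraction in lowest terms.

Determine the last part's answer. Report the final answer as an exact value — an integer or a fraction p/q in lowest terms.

Part I: cross terms: (-1*-22 - 15*-19)=307, (15*19 - 21*-22)=747, (21*18 - -16*19)=682, (-16*-19 - -1*18)=322; twice the area = |2058| = 2058; area = 1029; boundary points = 1 + 1 + 1 + 1 = 4; strictly interior points = area - boundary/2 + 1 = 1028; answer 1028
Part II: W1 = 1028; w = 5; total draws C(15,2) = 105; favorable C(5,1)*C(10,1) = 50; P = 10/21; answer 10/21

10/21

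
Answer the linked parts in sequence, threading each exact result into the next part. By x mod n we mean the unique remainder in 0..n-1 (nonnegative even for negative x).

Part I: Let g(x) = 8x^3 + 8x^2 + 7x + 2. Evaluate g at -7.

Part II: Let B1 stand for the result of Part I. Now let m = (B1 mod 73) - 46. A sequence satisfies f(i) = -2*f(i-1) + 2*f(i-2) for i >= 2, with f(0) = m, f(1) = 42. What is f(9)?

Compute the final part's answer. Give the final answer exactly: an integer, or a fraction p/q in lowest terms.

167328

Part I: 8*(-7)^3 + 8*(-7)^2 + 7*(-7)^1 + 2 = (-2744) + (392) + (-49) + (2) = -2399; answer -2399
Part II: B1 = -2399; m = -36; f(2) = -2*(42) + 2*(-36) = -156; iterating: f(2)=-156, f(3)=396, f(4)=-1104, f(5)=3000, f(6)=-8208, f(7)=22416, f(8)=-61248, f(9)=167328; answer 167328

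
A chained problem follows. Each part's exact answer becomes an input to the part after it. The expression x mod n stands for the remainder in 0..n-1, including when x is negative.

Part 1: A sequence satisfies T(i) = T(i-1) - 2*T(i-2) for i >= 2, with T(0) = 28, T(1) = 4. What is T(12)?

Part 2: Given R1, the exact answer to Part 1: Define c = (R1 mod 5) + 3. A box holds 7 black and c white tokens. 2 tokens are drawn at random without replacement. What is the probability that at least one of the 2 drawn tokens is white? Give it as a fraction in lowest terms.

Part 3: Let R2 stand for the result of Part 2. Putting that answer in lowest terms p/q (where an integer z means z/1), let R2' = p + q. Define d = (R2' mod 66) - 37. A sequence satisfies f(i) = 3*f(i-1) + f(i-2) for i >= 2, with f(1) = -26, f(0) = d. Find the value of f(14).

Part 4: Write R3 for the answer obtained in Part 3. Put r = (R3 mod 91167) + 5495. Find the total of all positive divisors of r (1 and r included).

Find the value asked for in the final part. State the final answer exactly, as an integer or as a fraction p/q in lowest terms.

Part 1: T(2) = 1*(4) - 2*(28) = -52; iterating: T(2)=-52, T(3)=-60, T(4)=44, T(5)=164, T(6)=76, T(7)=-252, T(8)=-404, T(9)=100, T(10)=908, T(11)=708, T(12)=-1108; answer -1108
Part 2: R1 = -1108; c = 5; total draws C(12,2) = 66; complement C(7,2) = 21; favorable 66 - 21 = 45; P = 15/22; answer 15/22
Part 3: R2 = 15/22; threaded value p + q = 37; d = 0; f(2) = 3*(-26) + 1*(0) = -78; iterating: f(2)=-78, f(3)=-260, f(4)=-858, f(5)=-2834, f(6)=-9360, f(7)=-30914, f(8)=-102102, f(9)=-337220, f(10)=-1113762, f(11)=-3678506, f(12)=-12149280, f(13)=-40126346, f(14)=-132528318; answer -132528318
Part 4: R3 = -132528318; r = 33995; 33995 = 5 * 13 * 523; sigma = (1 + 5) * (1 + 13) * (1 + 523) = 6 * 14 * 524 = 44016; answer 44016

44016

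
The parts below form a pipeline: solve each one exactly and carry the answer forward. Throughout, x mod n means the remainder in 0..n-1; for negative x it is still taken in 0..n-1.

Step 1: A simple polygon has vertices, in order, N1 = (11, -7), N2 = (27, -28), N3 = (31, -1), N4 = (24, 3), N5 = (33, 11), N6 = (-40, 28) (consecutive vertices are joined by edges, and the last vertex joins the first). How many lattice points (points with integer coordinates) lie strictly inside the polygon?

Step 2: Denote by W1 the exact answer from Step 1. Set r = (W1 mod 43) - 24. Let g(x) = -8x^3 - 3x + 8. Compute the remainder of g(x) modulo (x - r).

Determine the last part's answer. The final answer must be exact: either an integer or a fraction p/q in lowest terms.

39363

Step 1: cross terms: (11*-28 - 27*-7)=-119, (27*-1 - 31*-28)=841, (31*3 - 24*-1)=117, (24*11 - 33*3)=165, (33*28 - -40*11)=1364, (-40*-7 - 11*28)=-28; twice the area = |2340| = 2340; area = 1170; boundary points = 1 + 1 + 1 + 1 + 1 + 1 = 6; strictly interior points = area - boundary/2 + 1 = 1168; answer 1168
Step 2: W1 = 1168; r = -17; remainder = value at the root: -8*(-17)^3 - 3*(-17)^1 + 8 = (39304) + (51) + (8) = 39363; answer 39363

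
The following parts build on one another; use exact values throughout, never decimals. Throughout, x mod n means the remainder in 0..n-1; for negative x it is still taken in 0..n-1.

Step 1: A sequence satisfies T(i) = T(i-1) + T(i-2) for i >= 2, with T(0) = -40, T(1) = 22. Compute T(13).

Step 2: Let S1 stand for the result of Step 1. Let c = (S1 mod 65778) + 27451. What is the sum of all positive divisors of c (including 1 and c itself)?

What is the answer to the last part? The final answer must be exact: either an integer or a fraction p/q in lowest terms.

Step 1: T(2) = 1*(22) + 1*(-40) = -18; iterating: T(2)=-18, T(3)=4, T(4)=-14, T(5)=-10, T(6)=-24, T(7)=-34, T(8)=-58, T(9)=-92, T(10)=-150, T(11)=-242, T(12)=-392, T(13)=-634; answer -634
Step 2: S1 = -634; c = 92595; 92595 = 3 * 5 * 6173; sigma = (1 + 3) * (1 + 5) * (1 + 6173) = 4 * 6 * 6174 = 148176; answer 148176

148176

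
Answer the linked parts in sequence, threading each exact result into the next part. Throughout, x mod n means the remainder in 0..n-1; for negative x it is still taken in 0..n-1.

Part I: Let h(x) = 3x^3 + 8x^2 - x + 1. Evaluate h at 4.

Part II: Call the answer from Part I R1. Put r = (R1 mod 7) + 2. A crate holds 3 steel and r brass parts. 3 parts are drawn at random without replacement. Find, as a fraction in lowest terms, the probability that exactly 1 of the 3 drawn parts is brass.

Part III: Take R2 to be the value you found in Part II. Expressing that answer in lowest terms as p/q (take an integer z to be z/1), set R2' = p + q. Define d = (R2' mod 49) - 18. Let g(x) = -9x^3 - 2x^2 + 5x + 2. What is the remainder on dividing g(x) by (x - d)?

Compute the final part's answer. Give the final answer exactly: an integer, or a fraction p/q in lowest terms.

-221036

Part I: 3*(4)^3 + 8*(4)^2 - 1*(4)^1 + 1 = (192) + (128) + (-4) + (1) = 317; answer 317
Part II: R1 = 317; r = 4; total draws C(7,3) = 35; favorable C(4,1)*C(3,2) = 12; P = 12/35; answer 12/35
Part III: R2 = 12/35; threaded value p + q = 47; d = 29; remainder = value at the root: -9*(29)^3 - 2*(29)^2 + 5*(29)^1 + 2 = (-219501) + (-1682) + (145) + (2) = -221036; answer -221036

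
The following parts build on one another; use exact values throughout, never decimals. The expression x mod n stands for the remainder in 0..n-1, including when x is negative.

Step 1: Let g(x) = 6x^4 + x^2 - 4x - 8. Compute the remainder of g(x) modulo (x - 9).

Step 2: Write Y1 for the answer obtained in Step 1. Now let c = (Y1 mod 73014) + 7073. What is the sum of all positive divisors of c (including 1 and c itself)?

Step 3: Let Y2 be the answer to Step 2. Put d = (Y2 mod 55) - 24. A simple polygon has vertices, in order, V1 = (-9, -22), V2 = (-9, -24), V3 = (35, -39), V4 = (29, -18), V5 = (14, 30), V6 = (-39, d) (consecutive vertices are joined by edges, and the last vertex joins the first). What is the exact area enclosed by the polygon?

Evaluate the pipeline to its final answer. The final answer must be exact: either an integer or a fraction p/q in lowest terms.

Step 1: remainder = value at the root: 6*(9)^4 + 1*(9)^2 - 4*(9)^1 - 8 = (39366) + (81) + (-36) + (-8) = 39403; answer 39403
Step 2: Y1 = 39403; c = 46476; 46476 = 2^2 * 3^2 * 1291; sigma = (1 + 2 + 4) * (1 + 3 + 9) * (1 + 1291) = 7 * 13 * 1292 = 117572; answer 117572
Step 3: Y2 = 117572; d = 13; cross terms: (-9*-24 - -9*-22)=18, (-9*-39 - 35*-24)=1191, (35*-18 - 29*-39)=501, (29*30 - 14*-18)=1122, (14*13 - -39*30)=1352, (-39*-22 - -9*13)=975; twice the area = |5159| = 5159; area = 5159/2; answer 5159/2

5159/2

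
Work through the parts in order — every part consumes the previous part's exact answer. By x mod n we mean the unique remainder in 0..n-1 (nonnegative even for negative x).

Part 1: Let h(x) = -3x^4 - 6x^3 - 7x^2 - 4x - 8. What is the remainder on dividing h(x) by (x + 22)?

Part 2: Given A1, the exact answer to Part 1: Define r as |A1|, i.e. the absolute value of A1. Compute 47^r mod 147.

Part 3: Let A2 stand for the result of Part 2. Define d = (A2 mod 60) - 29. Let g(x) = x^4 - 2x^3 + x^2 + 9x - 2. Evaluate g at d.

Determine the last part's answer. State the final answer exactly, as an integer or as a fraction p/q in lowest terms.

Part 1: remainder = value at the root: -3*(-22)^4 - 6*(-22)^3 - 7*(-22)^2 - 4*(-22)^1 - 8 = (-702768) + (63888) + (-3388) + (88) + (-8) = -642188; answer -642188
Part 2: A1 = -642188; r = 642188; squarings mod 147: 47^1=47, 47^2=4, 47^4=16, 47^8=109, 47^16=121, 47^32=88, 47^64=100, 47^128=4, 47^256=16, 47^512=109, 47^1024=121, 47^2048=88, 47^4096=100, 47^8192=4, 47^16384=16, 47^32768=109, 47^65536=121, 47^131072=88, 47^262144=100, 47^524288=4; 47^642188 = 47^4 * 47^8 * 47^128 * 47^1024 * 47^2048 * 47^16384 * 47^32768 * 47^65536 * 47^524288 = 109 (mod 147); answer 109
Part 3: A2 = 109; d = 20; 1*(20)^4 - 2*(20)^3 + 1*(20)^2 + 9*(20)^1 - 2 = (160000) + (-16000) + (400) + (180) + (-2) = 144578; answer 144578

144578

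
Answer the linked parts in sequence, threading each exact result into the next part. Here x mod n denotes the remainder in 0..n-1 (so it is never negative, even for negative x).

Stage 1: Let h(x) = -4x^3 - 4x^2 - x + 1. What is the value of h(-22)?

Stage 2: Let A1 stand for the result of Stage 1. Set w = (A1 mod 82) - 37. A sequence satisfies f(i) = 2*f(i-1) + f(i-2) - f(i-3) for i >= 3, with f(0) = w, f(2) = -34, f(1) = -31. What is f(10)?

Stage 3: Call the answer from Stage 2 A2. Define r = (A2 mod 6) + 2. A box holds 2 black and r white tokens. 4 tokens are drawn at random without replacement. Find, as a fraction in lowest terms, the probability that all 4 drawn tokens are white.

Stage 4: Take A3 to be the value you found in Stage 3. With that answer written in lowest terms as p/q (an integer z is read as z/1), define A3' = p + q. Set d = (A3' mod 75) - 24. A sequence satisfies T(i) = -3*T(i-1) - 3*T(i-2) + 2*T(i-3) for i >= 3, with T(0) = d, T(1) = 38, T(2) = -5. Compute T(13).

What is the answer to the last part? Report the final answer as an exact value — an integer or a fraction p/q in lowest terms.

-192418

Stage 1: -4*(-22)^3 - 4*(-22)^2 - 1*(-22)^1 + 1 = (42592) + (-1936) + (22) + (1) = 40679; answer 40679
Stage 2: A1 = 40679; w = -30; f(3) = 2*(-34) + 1*(-31) - 1*(-30) = -69; iterating: f(3)=-69, f(4)=-141, f(5)=-317, f(6)=-706, f(7)=-1588, f(8)=-3565, f(9)=-8012, f(10)=-18001; answer -18001
Stage 3: A2 = -18001; r = 7; total draws C(9,4) = 126; favorable C(7,4) = 35; P = 5/18; answer 5/18
Stage 4: A3 = 5/18; threaded value p + q = 23; d = -1; T(3) = -3*(-5) - 3*(38) + 2*(-1) = -101; iterating: T(3)=-101, T(4)=394, T(5)=-889, T(6)=1283, T(7)=-394, T(8)=-4445, T(9)=17083, T(10)=-38702, T(11)=55967, T(12)=-17629, T(13)=-192418; answer -192418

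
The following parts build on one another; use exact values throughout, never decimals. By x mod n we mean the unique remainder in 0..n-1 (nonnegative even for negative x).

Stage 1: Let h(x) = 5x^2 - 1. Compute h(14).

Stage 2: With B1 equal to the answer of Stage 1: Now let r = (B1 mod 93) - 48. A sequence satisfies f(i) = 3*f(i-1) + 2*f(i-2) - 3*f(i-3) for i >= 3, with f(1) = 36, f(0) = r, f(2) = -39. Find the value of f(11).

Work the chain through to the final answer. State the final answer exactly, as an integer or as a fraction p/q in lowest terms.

-1386102

Stage 1: 5*(14)^2 - 1 = (980) + (-1) = 979; answer 979
Stage 2: B1 = 979; r = 1; f(3) = 3*(-39) + 2*(36) - 3*(1) = -48; iterating: f(3)=-48, f(4)=-330, f(5)=-969, f(6)=-3423, f(7)=-11217, f(8)=-37590, f(9)=-124935, f(10)=-416334, f(11)=-1386102; answer -1386102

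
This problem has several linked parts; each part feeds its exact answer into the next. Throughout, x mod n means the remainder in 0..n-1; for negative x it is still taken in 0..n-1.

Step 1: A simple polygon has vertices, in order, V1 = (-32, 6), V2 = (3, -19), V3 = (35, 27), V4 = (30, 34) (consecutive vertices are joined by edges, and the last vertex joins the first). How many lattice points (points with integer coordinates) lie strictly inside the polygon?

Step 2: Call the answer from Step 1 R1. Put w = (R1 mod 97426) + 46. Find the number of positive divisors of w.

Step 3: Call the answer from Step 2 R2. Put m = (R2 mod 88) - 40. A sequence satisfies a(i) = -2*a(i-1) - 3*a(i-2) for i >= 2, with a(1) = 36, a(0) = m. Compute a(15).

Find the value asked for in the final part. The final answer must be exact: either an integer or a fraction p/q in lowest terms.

Step 1: cross terms: (-32*-19 - 3*6)=590, (3*27 - 35*-19)=746, (35*34 - 30*27)=380, (30*6 - -32*34)=1268; twice the area = |2984| = 2984; area = 1492; boundary points = 5 + 2 + 1 + 2 = 10; strictly interior points = area - boundary/2 + 1 = 1488; answer 1488
Step 2: R1 = 1488; w = 1534; 1534 = 2 * 13 * 59; number of divisors = (1+1) * (1+1) * (1+1) = 8; answer 8
Step 3: R2 = 8; m = -32; a(2) = -2*(36) - 3*(-32) = 24; iterating: a(2)=24, a(3)=-156, a(4)=240, a(5)=-12, a(6)=-696, a(7)=1428, a(8)=-768, a(9)=-2748, a(10)=7800, a(11)=-7356, a(12)=-8688, a(13)=39444, a(14)=-52824, a(15)=-12684; answer -12684

-12684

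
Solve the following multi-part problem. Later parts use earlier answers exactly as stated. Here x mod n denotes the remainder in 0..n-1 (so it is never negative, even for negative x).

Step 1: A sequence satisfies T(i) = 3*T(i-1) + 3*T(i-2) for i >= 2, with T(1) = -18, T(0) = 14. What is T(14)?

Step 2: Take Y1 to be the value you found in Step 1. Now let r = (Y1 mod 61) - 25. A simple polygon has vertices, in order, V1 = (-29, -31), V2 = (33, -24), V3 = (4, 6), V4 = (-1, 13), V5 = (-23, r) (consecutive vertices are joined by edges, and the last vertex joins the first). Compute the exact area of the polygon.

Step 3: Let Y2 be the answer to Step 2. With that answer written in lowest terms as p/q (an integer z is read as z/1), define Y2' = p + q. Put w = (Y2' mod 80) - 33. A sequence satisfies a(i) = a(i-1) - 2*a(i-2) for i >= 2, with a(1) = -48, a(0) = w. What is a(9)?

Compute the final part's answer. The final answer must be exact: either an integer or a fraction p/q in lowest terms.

Step 1: T(2) = 3*(-18) + 3*(14) = -12; iterating: T(2)=-12, T(3)=-90, T(4)=-306, T(5)=-1188, T(6)=-4482, T(7)=-17010, T(8)=-64476, T(9)=-244458, T(10)=-926802, T(11)=-3513780, T(12)=-13321746, T(13)=-50506578, T(14)=-191484972; answer -191484972
Step 2: Y1 = -191484972; r = -19; cross terms: (-29*-24 - 33*-31)=1719, (33*6 - 4*-24)=294, (4*13 - -1*6)=58, (-1*-19 - -23*13)=318, (-23*-31 - -29*-19)=162; twice the area = |2551| = 2551; area = 2551/2; answer 2551/2
Step 3: Y2 = 2551/2; threaded value p + q = 2553; w = 40; a(2) = 1*(-48) - 2*(40) = -128; iterating: a(2)=-128, a(3)=-32, a(4)=224, a(5)=288, a(6)=-160, a(7)=-736, a(8)=-416, a(9)=1056; answer 1056

1056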